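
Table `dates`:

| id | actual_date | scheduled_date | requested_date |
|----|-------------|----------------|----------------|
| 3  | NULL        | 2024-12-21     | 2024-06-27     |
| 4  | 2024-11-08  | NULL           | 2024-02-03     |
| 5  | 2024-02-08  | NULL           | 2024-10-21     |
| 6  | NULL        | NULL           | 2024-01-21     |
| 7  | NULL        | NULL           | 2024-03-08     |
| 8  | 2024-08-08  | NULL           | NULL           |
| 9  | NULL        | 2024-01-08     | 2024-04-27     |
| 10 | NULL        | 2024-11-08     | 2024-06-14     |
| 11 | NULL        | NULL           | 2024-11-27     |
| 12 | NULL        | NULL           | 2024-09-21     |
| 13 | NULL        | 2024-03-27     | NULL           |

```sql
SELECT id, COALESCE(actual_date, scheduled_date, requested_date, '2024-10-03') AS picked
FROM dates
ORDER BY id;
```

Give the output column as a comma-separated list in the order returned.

id=3: actual_date=NULL, scheduled_date=2024-12-21 → 2024-12-21
id=4: actual_date=2024-11-08 → 2024-11-08
id=5: actual_date=2024-02-08 → 2024-02-08
id=6: actual_date=NULL, scheduled_date=NULL, requested_date=2024-01-21 → 2024-01-21
id=7: actual_date=NULL, scheduled_date=NULL, requested_date=2024-03-08 → 2024-03-08
id=8: actual_date=2024-08-08 → 2024-08-08
id=9: actual_date=NULL, scheduled_date=2024-01-08 → 2024-01-08
id=10: actual_date=NULL, scheduled_date=2024-11-08 → 2024-11-08
id=11: actual_date=NULL, scheduled_date=NULL, requested_date=2024-11-27 → 2024-11-27
id=12: actual_date=NULL, scheduled_date=NULL, requested_date=2024-09-21 → 2024-09-21
id=13: actual_date=NULL, scheduled_date=2024-03-27 → 2024-03-27

2024-12-21, 2024-11-08, 2024-02-08, 2024-01-21, 2024-03-08, 2024-08-08, 2024-01-08, 2024-11-08, 2024-11-27, 2024-09-21, 2024-03-27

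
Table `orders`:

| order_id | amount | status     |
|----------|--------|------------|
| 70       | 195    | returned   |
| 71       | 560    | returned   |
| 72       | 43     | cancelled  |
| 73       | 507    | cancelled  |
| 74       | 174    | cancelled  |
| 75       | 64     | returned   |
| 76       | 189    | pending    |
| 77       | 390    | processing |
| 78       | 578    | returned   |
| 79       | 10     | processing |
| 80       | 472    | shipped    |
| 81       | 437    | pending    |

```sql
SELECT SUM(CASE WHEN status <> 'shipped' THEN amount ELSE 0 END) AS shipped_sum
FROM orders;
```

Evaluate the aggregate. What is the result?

3147

order_id=70: ✓ → 195
order_id=71: ✓ → 560
order_id=72: ✓ → 43
order_id=73: ✓ → 507
order_id=74: ✓ → 174
order_id=75: ✓ → 64
order_id=76: ✓ → 189
order_id=77: ✓ → 390
order_id=78: ✓ → 578
order_id=79: ✓ → 10
order_id=80: ✗
order_id=81: ✓ → 437
shipped_sum = 195 + 560 + 43 + 507 + 174 + 64 + 189 + 390 + 578 + 10 + 437 = 3147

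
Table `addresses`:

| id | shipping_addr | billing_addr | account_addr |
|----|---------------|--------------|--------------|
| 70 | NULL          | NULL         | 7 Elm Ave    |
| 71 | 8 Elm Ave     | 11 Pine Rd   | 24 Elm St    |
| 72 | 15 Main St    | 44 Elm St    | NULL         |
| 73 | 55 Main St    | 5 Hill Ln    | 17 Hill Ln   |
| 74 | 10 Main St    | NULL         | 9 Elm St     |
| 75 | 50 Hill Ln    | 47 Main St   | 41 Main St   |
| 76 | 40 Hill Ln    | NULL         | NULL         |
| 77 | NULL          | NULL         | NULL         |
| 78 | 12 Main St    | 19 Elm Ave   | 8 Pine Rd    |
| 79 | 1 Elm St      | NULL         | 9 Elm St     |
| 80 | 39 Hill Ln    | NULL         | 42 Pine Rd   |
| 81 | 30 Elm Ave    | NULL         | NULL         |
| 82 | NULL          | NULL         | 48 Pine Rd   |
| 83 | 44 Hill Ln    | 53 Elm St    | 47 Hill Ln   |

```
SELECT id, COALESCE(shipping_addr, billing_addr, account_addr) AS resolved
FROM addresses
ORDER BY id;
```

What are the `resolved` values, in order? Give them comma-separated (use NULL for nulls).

7 Elm Ave, 8 Elm Ave, 15 Main St, 55 Main St, 10 Main St, 50 Hill Ln, 40 Hill Ln, NULL, 12 Main St, 1 Elm St, 39 Hill Ln, 30 Elm Ave, 48 Pine Rd, 44 Hill Ln

id=70: shipping_addr=NULL, billing_addr=NULL, account_addr=7 Elm Ave → 7 Elm Ave
id=71: shipping_addr=8 Elm Ave → 8 Elm Ave
id=72: shipping_addr=15 Main St → 15 Main St
id=73: shipping_addr=55 Main St → 55 Main St
id=74: shipping_addr=10 Main St → 10 Main St
id=75: shipping_addr=50 Hill Ln → 50 Hill Ln
id=76: shipping_addr=40 Hill Ln → 40 Hill Ln
id=77: shipping_addr=NULL, billing_addr=NULL, account_addr=NULL (all NULL) → NULL
id=78: shipping_addr=12 Main St → 12 Main St
id=79: shipping_addr=1 Elm St → 1 Elm St
id=80: shipping_addr=39 Hill Ln → 39 Hill Ln
id=81: shipping_addr=30 Elm Ave → 30 Elm Ave
id=82: shipping_addr=NULL, billing_addr=NULL, account_addr=48 Pine Rd → 48 Pine Rd
id=83: shipping_addr=44 Hill Ln → 44 Hill Ln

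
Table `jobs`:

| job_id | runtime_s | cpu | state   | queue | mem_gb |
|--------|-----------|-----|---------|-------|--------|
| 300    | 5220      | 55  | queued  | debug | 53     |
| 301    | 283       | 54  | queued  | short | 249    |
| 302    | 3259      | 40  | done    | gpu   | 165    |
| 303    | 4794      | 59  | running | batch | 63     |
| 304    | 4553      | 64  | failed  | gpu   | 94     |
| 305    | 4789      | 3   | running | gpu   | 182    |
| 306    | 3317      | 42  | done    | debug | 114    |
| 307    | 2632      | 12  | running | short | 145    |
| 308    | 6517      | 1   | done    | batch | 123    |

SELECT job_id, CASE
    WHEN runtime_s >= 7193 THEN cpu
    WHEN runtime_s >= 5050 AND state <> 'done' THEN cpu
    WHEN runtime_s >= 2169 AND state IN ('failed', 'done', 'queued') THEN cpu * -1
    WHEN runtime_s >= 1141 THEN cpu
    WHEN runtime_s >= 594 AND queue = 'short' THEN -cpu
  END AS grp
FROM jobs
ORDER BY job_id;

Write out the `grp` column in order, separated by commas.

job_id=300: runtime_s >= 5050 AND state <> 'done' → 55
job_id=301: (no match → NULL) → NULL
job_id=302: runtime_s >= 2169 AND state IN ('failed', 'done', 'queued') → -40
job_id=303: runtime_s >= 1141 → 59
job_id=304: runtime_s >= 2169 AND state IN ('failed', 'done', 'queued') → -64
job_id=305: runtime_s >= 1141 → 3
job_id=306: runtime_s >= 2169 AND state IN ('failed', 'done', 'queued') → -42
job_id=307: runtime_s >= 1141 → 12
job_id=308: runtime_s >= 2169 AND state IN ('failed', 'done', 'queued') → -1

55, NULL, -40, 59, -64, 3, -42, 12, -1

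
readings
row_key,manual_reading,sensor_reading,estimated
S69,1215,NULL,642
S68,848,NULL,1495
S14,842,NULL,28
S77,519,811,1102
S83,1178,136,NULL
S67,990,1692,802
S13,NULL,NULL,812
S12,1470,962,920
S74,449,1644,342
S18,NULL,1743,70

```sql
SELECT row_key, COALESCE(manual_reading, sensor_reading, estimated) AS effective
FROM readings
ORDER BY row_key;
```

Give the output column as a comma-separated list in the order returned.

row_key=S12: manual_reading=1470 → 1470
row_key=S13: manual_reading=NULL, sensor_reading=NULL, estimated=812 → 812
row_key=S14: manual_reading=842 → 842
row_key=S18: manual_reading=NULL, sensor_reading=1743 → 1743
row_key=S67: manual_reading=990 → 990
row_key=S68: manual_reading=848 → 848
row_key=S69: manual_reading=1215 → 1215
row_key=S74: manual_reading=449 → 449
row_key=S77: manual_reading=519 → 519
row_key=S83: manual_reading=1178 → 1178

1470, 812, 842, 1743, 990, 848, 1215, 449, 519, 1178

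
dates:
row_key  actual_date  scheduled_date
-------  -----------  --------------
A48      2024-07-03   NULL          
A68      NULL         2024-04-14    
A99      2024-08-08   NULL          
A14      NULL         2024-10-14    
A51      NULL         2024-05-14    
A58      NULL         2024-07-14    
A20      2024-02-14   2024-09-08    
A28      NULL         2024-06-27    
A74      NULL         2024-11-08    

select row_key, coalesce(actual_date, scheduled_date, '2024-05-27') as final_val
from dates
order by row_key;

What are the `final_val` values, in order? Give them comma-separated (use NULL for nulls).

2024-10-14, 2024-02-14, 2024-06-27, 2024-07-03, 2024-05-14, 2024-07-14, 2024-04-14, 2024-11-08, 2024-08-08

row_key=A14: actual_date=NULL, scheduled_date=2024-10-14 → 2024-10-14
row_key=A20: actual_date=2024-02-14 → 2024-02-14
row_key=A28: actual_date=NULL, scheduled_date=2024-06-27 → 2024-06-27
row_key=A48: actual_date=2024-07-03 → 2024-07-03
row_key=A51: actual_date=NULL, scheduled_date=2024-05-14 → 2024-05-14
row_key=A58: actual_date=NULL, scheduled_date=2024-07-14 → 2024-07-14
row_key=A68: actual_date=NULL, scheduled_date=2024-04-14 → 2024-04-14
row_key=A74: actual_date=NULL, scheduled_date=2024-11-08 → 2024-11-08
row_key=A99: actual_date=2024-08-08 → 2024-08-08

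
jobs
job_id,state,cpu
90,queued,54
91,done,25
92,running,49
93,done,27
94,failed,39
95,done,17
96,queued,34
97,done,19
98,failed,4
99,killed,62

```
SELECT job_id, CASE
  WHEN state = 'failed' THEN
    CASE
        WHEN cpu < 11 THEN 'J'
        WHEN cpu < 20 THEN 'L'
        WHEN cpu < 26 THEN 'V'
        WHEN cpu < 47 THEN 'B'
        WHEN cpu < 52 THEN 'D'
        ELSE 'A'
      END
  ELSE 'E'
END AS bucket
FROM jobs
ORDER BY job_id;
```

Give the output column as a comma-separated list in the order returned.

E, E, E, E, B, E, E, E, J, E

job_id=90: state='queued' → outer ELSE → E
job_id=91: state='done' → outer ELSE → E
job_id=92: state='running' → outer ELSE → E
job_id=93: state='done' → outer ELSE → E
job_id=94: state='failed' → inner[cpu < 47] → B
job_id=95: state='done' → outer ELSE → E
job_id=96: state='queued' → outer ELSE → E
job_id=97: state='done' → outer ELSE → E
job_id=98: state='failed' → inner[cpu < 11] → J
job_id=99: state='killed' → outer ELSE → E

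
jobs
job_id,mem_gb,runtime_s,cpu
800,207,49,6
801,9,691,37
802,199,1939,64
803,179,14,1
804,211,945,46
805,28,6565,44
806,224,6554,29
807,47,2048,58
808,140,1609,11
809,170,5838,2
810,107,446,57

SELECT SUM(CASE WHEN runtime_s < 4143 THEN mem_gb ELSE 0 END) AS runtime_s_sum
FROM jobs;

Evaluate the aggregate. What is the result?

job_id=800: ✓ → 207
job_id=801: ✓ → 9
job_id=802: ✓ → 199
job_id=803: ✓ → 179
job_id=804: ✓ → 211
job_id=805: ✗
job_id=806: ✗
job_id=807: ✓ → 47
job_id=808: ✓ → 140
job_id=809: ✗
job_id=810: ✓ → 107
runtime_s_sum = 207 + 9 + 199 + 179 + 211 + 47 + 140 + 107 = 1099

1099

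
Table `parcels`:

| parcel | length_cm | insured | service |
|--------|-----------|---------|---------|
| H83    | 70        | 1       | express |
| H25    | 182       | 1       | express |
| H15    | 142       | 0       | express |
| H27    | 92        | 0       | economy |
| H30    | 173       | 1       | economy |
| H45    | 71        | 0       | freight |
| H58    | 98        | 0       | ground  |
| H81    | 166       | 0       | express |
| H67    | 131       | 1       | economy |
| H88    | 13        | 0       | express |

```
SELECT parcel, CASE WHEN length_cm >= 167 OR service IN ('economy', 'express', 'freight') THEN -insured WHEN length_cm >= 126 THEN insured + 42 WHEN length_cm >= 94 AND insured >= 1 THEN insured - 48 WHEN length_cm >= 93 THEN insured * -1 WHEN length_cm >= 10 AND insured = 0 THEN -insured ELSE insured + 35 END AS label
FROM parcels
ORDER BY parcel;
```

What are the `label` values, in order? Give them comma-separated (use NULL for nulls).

0, -1, 0, -1, 0, 0, -1, 0, -1, 0

parcel=H15: length_cm >= 167 OR service IN ('economy', 'express', 'freight') → 0
parcel=H25: length_cm >= 167 OR service IN ('economy', 'express', 'freight') → -1
parcel=H27: length_cm >= 167 OR service IN ('economy', 'express', 'freight') → 0
parcel=H30: length_cm >= 167 OR service IN ('economy', 'express', 'freight') → -1
parcel=H45: length_cm >= 167 OR service IN ('economy', 'express', 'freight') → 0
parcel=H58: length_cm >= 93 → 0
parcel=H67: length_cm >= 167 OR service IN ('economy', 'express', 'freight') → -1
parcel=H81: length_cm >= 167 OR service IN ('economy', 'express', 'freight') → 0
parcel=H83: length_cm >= 167 OR service IN ('economy', 'express', 'freight') → -1
parcel=H88: length_cm >= 167 OR service IN ('economy', 'express', 'freight') → 0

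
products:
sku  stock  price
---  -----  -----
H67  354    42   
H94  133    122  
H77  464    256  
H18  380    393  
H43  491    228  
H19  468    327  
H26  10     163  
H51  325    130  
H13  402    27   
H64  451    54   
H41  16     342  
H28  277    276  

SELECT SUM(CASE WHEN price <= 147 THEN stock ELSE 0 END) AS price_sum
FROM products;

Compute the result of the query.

sku=H67: ✓ → 354
sku=H94: ✓ → 133
sku=H77: ✗
sku=H18: ✗
sku=H43: ✗
sku=H19: ✗
sku=H26: ✗
sku=H51: ✓ → 325
sku=H13: ✓ → 402
sku=H64: ✓ → 451
sku=H41: ✗
sku=H28: ✗
price_sum = 354 + 133 + 325 + 402 + 451 = 1665

1665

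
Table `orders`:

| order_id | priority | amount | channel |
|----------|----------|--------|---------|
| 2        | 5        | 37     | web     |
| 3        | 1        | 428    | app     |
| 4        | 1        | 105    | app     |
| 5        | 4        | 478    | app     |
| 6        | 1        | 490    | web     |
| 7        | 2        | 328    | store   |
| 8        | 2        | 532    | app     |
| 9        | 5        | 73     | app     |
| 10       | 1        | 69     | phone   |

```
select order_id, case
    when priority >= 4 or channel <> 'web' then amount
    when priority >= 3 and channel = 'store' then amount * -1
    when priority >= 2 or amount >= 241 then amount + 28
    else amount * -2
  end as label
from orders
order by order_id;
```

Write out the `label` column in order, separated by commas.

order_id=2: priority >= 4 or channel <> 'web' → 37
order_id=3: priority >= 4 or channel <> 'web' → 428
order_id=4: priority >= 4 or channel <> 'web' → 105
order_id=5: priority >= 4 or channel <> 'web' → 478
order_id=6: priority >= 2 or amount >= 241 → 518
order_id=7: priority >= 4 or channel <> 'web' → 328
order_id=8: priority >= 4 or channel <> 'web' → 532
order_id=9: priority >= 4 or channel <> 'web' → 73
order_id=10: priority >= 4 or channel <> 'web' → 69

37, 428, 105, 478, 518, 328, 532, 73, 69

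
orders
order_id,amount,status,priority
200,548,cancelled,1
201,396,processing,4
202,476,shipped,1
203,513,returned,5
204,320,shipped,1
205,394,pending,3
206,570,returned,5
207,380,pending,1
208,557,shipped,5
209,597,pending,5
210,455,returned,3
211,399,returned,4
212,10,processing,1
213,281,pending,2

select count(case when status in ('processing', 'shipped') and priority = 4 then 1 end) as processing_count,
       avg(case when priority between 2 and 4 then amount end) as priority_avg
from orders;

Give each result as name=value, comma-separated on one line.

[processing_count: status in ('processing', 'shipped') and priority = 4]
order_id=200: ✗
order_id=201: ✓ → 1
order_id=202: ✗
order_id=203: ✗
order_id=204: ✗
order_id=205: ✗
order_id=206: ✗
order_id=207: ✗
order_id=208: ✗
order_id=209: ✗
order_id=210: ✗
order_id=211: ✗
order_id=212: ✗
order_id=213: ✗
processing_count = COUNT(1) = 1
—
[priority_avg: priority between 2 and 4]
order_id=200: ✗
order_id=201: ✓ → 396
order_id=202: ✗
order_id=203: ✗
order_id=204: ✗
order_id=205: ✓ → 394
order_id=206: ✗
order_id=207: ✗
order_id=208: ✗
order_id=209: ✗
order_id=210: ✓ → 455
order_id=211: ✓ → 399
order_id=212: ✗
order_id=213: ✓ → 281
priority_avg = (396 + 394 + 455 + 399 + 281) / 5 = 385

processing_count=1, priority_avg=385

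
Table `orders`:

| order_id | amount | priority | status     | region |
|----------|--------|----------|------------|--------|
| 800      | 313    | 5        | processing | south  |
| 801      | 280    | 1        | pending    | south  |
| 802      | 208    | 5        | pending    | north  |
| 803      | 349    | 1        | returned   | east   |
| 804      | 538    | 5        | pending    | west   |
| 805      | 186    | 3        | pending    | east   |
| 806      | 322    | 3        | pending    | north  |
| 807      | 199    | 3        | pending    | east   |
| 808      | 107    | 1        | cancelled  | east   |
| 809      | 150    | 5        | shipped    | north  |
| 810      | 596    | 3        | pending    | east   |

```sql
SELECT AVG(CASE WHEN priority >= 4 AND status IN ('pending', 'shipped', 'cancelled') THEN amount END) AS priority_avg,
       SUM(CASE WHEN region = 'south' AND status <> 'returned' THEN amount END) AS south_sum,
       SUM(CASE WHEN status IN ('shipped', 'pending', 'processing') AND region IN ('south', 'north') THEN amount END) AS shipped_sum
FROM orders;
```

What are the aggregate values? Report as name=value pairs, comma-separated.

[priority_avg: priority >= 4 AND status IN ('pending', 'shipped', 'cancelled')]
order_id=800: ✗
order_id=801: ✗
order_id=802: ✓ → 208
order_id=803: ✗
order_id=804: ✓ → 538
order_id=805: ✗
order_id=806: ✗
order_id=807: ✗
order_id=808: ✗
order_id=809: ✓ → 150
order_id=810: ✗
priority_avg = (208 + 538 + 150) / 3 = 298.6666666667
—
[south_sum: region = 'south' AND status <> 'returned']
order_id=800: ✓ → 313
order_id=801: ✓ → 280
order_id=802: ✗
order_id=803: ✗
order_id=804: ✗
order_id=805: ✗
order_id=806: ✗
order_id=807: ✗
order_id=808: ✗
order_id=809: ✗
order_id=810: ✗
south_sum = 313 + 280 = 593
—
[shipped_sum: status IN ('shipped', 'pending', 'processing') AND region IN ('south', 'north')]
order_id=800: ✓ → 313
order_id=801: ✓ → 280
order_id=802: ✓ → 208
order_id=803: ✗
order_id=804: ✗
order_id=805: ✗
order_id=806: ✓ → 322
order_id=807: ✗
order_id=808: ✗
order_id=809: ✓ → 150
order_id=810: ✗
shipped_sum = 313 + 280 + 208 + 322 + 150 = 1273

priority_avg=298.6666666667, south_sum=593, shipped_sum=1273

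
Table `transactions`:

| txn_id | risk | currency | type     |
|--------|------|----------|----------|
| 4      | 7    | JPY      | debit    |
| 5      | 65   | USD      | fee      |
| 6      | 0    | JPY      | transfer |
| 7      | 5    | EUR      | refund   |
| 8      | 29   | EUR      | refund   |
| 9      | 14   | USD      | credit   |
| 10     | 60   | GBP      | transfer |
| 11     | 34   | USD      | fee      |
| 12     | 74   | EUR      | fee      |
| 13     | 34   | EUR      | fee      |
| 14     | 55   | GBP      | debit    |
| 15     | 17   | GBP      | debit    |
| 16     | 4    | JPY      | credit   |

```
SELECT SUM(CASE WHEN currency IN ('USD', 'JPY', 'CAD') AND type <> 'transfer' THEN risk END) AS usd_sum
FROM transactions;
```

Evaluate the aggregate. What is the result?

txn_id=4: ✓ → 7
txn_id=5: ✓ → 65
txn_id=6: ✗
txn_id=7: ✗
txn_id=8: ✗
txn_id=9: ✓ → 14
txn_id=10: ✗
txn_id=11: ✓ → 34
txn_id=12: ✗
txn_id=13: ✗
txn_id=14: ✗
txn_id=15: ✗
txn_id=16: ✓ → 4
usd_sum = 7 + 65 + 14 + 34 + 4 = 124

124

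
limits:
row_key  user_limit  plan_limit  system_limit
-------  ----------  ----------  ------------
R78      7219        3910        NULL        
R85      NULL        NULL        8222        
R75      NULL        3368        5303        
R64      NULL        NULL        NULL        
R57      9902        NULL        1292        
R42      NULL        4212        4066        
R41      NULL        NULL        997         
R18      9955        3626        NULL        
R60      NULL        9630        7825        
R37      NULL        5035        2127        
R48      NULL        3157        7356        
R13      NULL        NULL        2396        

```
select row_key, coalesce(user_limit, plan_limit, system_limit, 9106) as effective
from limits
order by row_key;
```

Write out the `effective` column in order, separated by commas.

row_key=R13: user_limit=NULL, plan_limit=NULL, system_limit=2396 → 2396
row_key=R18: user_limit=9955 → 9955
row_key=R37: user_limit=NULL, plan_limit=5035 → 5035
row_key=R41: user_limit=NULL, plan_limit=NULL, system_limit=997 → 997
row_key=R42: user_limit=NULL, plan_limit=4212 → 4212
row_key=R48: user_limit=NULL, plan_limit=3157 → 3157
row_key=R57: user_limit=9902 → 9902
row_key=R60: user_limit=NULL, plan_limit=9630 → 9630
row_key=R64: user_limit=NULL, plan_limit=NULL, system_limit=NULL, → literal 9106 → 9106
row_key=R75: user_limit=NULL, plan_limit=3368 → 3368
row_key=R78: user_limit=7219 → 7219
row_key=R85: user_limit=NULL, plan_limit=NULL, system_limit=8222 → 8222

2396, 9955, 5035, 997, 4212, 3157, 9902, 9630, 9106, 3368, 7219, 8222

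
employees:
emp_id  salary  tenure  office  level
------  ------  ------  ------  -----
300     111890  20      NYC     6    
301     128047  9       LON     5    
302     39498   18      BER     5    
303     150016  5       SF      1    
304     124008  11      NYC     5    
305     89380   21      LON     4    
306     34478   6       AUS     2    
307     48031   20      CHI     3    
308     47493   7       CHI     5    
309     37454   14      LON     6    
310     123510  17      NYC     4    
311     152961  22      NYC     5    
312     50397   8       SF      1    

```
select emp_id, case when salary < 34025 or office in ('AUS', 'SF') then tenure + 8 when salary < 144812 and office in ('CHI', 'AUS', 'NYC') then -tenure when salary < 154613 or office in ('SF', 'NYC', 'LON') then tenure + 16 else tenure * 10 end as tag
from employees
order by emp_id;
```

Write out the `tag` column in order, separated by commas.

emp_id=300: salary < 144812 and office in ('CHI', 'AUS', 'NYC') → -20
emp_id=301: salary < 154613 or office in ('SF', 'NYC', 'LON') → 25
emp_id=302: salary < 154613 or office in ('SF', 'NYC', 'LON') → 34
emp_id=303: salary < 34025 or office in ('AUS', 'SF') → 13
emp_id=304: salary < 144812 and office in ('CHI', 'AUS', 'NYC') → -11
emp_id=305: salary < 154613 or office in ('SF', 'NYC', 'LON') → 37
emp_id=306: salary < 34025 or office in ('AUS', 'SF') → 14
emp_id=307: salary < 144812 and office in ('CHI', 'AUS', 'NYC') → -20
emp_id=308: salary < 144812 and office in ('CHI', 'AUS', 'NYC') → -7
emp_id=309: salary < 154613 or office in ('SF', 'NYC', 'LON') → 30
emp_id=310: salary < 144812 and office in ('CHI', 'AUS', 'NYC') → -17
emp_id=311: salary < 154613 or office in ('SF', 'NYC', 'LON') → 38
emp_id=312: salary < 34025 or office in ('AUS', 'SF') → 16

-20, 25, 34, 13, -11, 37, 14, -20, -7, 30, -17, 38, 16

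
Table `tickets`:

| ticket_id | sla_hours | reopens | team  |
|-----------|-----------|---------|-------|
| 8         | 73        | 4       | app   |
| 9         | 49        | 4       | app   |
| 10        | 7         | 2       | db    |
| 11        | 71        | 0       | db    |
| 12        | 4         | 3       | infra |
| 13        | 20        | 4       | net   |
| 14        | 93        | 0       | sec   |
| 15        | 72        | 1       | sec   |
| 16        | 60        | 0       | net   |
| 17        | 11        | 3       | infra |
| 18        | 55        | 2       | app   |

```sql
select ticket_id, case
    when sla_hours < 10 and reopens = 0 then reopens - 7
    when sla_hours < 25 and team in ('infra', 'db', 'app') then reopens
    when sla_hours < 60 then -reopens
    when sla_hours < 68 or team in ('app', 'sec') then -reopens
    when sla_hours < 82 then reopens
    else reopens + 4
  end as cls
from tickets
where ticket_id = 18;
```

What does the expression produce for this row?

ticket_id = 18: sla_hours=55, reopens=2, team=app.
sla_hours < 10 and reopens = 0 → false
sla_hours < 25 and team in ('infra', 'db', 'app') → false
sla_hours < 60 → true → -2

-2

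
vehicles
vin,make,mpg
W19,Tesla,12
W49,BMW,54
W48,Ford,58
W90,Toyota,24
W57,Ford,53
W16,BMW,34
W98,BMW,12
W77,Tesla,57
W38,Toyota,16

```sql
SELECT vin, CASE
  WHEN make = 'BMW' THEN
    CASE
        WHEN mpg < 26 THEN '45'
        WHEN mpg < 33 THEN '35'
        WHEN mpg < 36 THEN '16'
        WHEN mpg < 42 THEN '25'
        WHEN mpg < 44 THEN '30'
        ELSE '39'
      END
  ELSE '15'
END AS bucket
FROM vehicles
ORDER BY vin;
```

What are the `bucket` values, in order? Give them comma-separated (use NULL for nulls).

vin=W16: make='BMW' → inner[mpg < 36] → 16
vin=W19: make='Tesla' → outer ELSE → 15
vin=W38: make='Toyota' → outer ELSE → 15
vin=W48: make='Ford' → outer ELSE → 15
vin=W49: make='BMW' → inner[ELSE] → 39
vin=W57: make='Ford' → outer ELSE → 15
vin=W77: make='Tesla' → outer ELSE → 15
vin=W90: make='Toyota' → outer ELSE → 15
vin=W98: make='BMW' → inner[mpg < 26] → 45

16, 15, 15, 15, 39, 15, 15, 15, 45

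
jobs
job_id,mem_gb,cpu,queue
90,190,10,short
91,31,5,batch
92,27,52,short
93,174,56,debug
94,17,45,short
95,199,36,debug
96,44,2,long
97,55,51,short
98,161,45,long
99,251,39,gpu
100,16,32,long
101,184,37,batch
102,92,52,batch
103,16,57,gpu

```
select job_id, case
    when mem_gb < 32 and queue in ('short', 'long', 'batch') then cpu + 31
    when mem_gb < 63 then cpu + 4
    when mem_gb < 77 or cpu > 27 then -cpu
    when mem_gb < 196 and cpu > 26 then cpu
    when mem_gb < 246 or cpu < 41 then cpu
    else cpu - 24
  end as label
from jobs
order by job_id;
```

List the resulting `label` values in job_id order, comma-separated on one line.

10, 36, 83, -56, 76, -36, 6, 55, -45, -39, 63, -37, -52, 61

job_id=90: mem_gb < 246 or cpu < 41 → 10
job_id=91: mem_gb < 32 and queue in ('short', 'long', 'batch') → 36
job_id=92: mem_gb < 32 and queue in ('short', 'long', 'batch') → 83
job_id=93: mem_gb < 77 or cpu > 27 → -56
job_id=94: mem_gb < 32 and queue in ('short', 'long', 'batch') → 76
job_id=95: mem_gb < 77 or cpu > 27 → -36
job_id=96: mem_gb < 63 → 6
job_id=97: mem_gb < 63 → 55
job_id=98: mem_gb < 77 or cpu > 27 → -45
job_id=99: mem_gb < 77 or cpu > 27 → -39
job_id=100: mem_gb < 32 and queue in ('short', 'long', 'batch') → 63
job_id=101: mem_gb < 77 or cpu > 27 → -37
job_id=102: mem_gb < 77 or cpu > 27 → -52
job_id=103: mem_gb < 63 → 61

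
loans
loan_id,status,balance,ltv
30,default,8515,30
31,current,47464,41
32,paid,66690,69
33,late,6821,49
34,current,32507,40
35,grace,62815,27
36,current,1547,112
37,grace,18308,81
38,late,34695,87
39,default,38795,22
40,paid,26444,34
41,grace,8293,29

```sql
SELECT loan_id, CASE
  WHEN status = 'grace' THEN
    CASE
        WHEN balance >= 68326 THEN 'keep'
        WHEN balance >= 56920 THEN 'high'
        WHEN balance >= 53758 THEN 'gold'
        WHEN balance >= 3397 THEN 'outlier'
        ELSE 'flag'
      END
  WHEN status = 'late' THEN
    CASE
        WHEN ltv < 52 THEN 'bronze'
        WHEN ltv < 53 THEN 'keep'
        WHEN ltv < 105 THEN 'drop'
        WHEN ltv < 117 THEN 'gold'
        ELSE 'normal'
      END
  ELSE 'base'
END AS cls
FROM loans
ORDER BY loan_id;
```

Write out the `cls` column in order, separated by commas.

loan_id=30: status='default' → outer ELSE → base
loan_id=31: status='current' → outer ELSE → base
loan_id=32: status='paid' → outer ELSE → base
loan_id=33: status='late' → inner[ltv < 52] → bronze
loan_id=34: status='current' → outer ELSE → base
loan_id=35: status='grace' → inner[balance >= 56920] → high
loan_id=36: status='current' → outer ELSE → base
loan_id=37: status='grace' → inner[balance >= 3397] → outlier
loan_id=38: status='late' → inner[ltv < 105] → drop
loan_id=39: status='default' → outer ELSE → base
loan_id=40: status='paid' → outer ELSE → base
loan_id=41: status='grace' → inner[balance >= 3397] → outlier

base, base, base, bronze, base, high, base, outlier, drop, base, base, outlier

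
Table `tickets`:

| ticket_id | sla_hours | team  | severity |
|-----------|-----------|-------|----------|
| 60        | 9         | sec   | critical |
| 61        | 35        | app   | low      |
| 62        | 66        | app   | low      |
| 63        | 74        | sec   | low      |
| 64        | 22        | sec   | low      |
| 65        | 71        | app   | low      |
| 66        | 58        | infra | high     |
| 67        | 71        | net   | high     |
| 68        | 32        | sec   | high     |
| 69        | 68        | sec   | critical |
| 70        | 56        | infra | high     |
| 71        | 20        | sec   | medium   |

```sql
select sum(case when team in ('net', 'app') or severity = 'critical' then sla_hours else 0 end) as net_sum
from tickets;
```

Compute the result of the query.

ticket_id=60: ✓ → 9
ticket_id=61: ✓ → 35
ticket_id=62: ✓ → 66
ticket_id=63: ✗
ticket_id=64: ✗
ticket_id=65: ✓ → 71
ticket_id=66: ✗
ticket_id=67: ✓ → 71
ticket_id=68: ✗
ticket_id=69: ✓ → 68
ticket_id=70: ✗
ticket_id=71: ✗
net_sum = 9 + 35 + 66 + 71 + 71 + 68 = 320

320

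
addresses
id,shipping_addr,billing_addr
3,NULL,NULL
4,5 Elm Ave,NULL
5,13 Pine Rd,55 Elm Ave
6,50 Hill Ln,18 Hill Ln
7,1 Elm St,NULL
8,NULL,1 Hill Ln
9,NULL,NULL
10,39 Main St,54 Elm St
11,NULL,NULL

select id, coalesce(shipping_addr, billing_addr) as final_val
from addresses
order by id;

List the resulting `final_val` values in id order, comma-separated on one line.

NULL, 5 Elm Ave, 13 Pine Rd, 50 Hill Ln, 1 Elm St, 1 Hill Ln, NULL, 39 Main St, NULL

id=3: shipping_addr=NULL, billing_addr=NULL (all NULL) → NULL
id=4: shipping_addr=5 Elm Ave → 5 Elm Ave
id=5: shipping_addr=13 Pine Rd → 13 Pine Rd
id=6: shipping_addr=50 Hill Ln → 50 Hill Ln
id=7: shipping_addr=1 Elm St → 1 Elm St
id=8: shipping_addr=NULL, billing_addr=1 Hill Ln → 1 Hill Ln
id=9: shipping_addr=NULL, billing_addr=NULL (all NULL) → NULL
id=10: shipping_addr=39 Main St → 39 Main St
id=11: shipping_addr=NULL, billing_addr=NULL (all NULL) → NULL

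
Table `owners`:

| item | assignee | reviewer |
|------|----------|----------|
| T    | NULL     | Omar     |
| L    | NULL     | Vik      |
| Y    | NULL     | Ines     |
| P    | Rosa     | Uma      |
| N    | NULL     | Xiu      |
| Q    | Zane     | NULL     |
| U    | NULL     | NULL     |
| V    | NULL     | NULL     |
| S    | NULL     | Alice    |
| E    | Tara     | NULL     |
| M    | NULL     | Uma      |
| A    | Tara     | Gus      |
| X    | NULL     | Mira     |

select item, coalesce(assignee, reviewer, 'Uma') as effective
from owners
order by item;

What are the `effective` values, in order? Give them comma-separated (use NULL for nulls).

item=A: assignee=Tara → Tara
item=E: assignee=Tara → Tara
item=L: assignee=NULL, reviewer=Vik → Vik
item=M: assignee=NULL, reviewer=Uma → Uma
item=N: assignee=NULL, reviewer=Xiu → Xiu
item=P: assignee=Rosa → Rosa
item=Q: assignee=Zane → Zane
item=S: assignee=NULL, reviewer=Alice → Alice
item=T: assignee=NULL, reviewer=Omar → Omar
item=U: assignee=NULL, reviewer=NULL, → literal Uma → Uma
item=V: assignee=NULL, reviewer=NULL, → literal Uma → Uma
item=X: assignee=NULL, reviewer=Mira → Mira
item=Y: assignee=NULL, reviewer=Ines → Ines

Tara, Tara, Vik, Uma, Xiu, Rosa, Zane, Alice, Omar, Uma, Uma, Mira, Ines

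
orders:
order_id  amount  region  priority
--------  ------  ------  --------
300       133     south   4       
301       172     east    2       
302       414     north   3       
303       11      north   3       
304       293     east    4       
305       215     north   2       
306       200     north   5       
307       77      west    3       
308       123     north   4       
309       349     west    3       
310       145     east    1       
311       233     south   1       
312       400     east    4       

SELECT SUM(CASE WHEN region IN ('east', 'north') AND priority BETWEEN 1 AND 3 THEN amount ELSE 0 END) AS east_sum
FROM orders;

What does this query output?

order_id=300: ✗
order_id=301: ✓ → 172
order_id=302: ✓ → 414
order_id=303: ✓ → 11
order_id=304: ✗
order_id=305: ✓ → 215
order_id=306: ✗
order_id=307: ✗
order_id=308: ✗
order_id=309: ✗
order_id=310: ✓ → 145
order_id=311: ✗
order_id=312: ✗
east_sum = 172 + 414 + 11 + 215 + 145 = 957

957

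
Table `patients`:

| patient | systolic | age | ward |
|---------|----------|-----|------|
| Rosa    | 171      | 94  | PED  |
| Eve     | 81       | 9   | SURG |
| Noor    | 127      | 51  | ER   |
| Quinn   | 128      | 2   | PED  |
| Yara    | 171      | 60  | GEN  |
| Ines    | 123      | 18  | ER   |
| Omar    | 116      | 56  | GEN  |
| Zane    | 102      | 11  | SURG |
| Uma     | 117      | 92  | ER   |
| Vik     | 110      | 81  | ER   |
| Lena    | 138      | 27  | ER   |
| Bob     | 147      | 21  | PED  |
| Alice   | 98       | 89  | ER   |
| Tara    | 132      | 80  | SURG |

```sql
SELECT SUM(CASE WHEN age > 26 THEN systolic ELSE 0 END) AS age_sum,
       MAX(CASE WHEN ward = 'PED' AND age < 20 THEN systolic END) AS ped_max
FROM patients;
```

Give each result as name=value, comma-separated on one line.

age_sum=1180, ped_max=128

[age_sum: age > 26]
patient=Rosa: ✓ → 171
patient=Eve: ✗
patient=Noor: ✓ → 127
patient=Quinn: ✗
patient=Yara: ✓ → 171
patient=Ines: ✗
patient=Omar: ✓ → 116
patient=Zane: ✗
patient=Uma: ✓ → 117
patient=Vik: ✓ → 110
patient=Lena: ✓ → 138
patient=Bob: ✗
patient=Alice: ✓ → 98
patient=Tara: ✓ → 132
age_sum = 171 + 127 + 171 + 116 + 117 + 110 + 138 + 98 + 132 = 1180
—
[ped_max: ward = 'PED' AND age < 20]
patient=Rosa: ✗
patient=Eve: ✗
patient=Noor: ✗
patient=Quinn: ✓ → 128
patient=Yara: ✗
patient=Ines: ✗
patient=Omar: ✗
patient=Zane: ✗
patient=Uma: ✗
patient=Vik: ✗
patient=Lena: ✗
patient=Bob: ✗
patient=Alice: ✗
patient=Tara: ✗
ped_max = MAX(128) = 128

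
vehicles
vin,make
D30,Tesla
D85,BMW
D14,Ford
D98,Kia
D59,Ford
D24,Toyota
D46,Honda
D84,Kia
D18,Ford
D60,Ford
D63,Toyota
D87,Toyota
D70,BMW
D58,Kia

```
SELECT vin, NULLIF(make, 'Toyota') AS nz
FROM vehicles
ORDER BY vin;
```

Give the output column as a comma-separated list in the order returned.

Ford, Ford, NULL, Tesla, Honda, Kia, Ford, Ford, NULL, BMW, Kia, BMW, NULL, Kia

vin=D14: make=Ford vs Toyota: differ → Ford
vin=D18: make=Ford vs Toyota: differ → Ford
vin=D24: make=Toyota vs Toyota: equal → NULL
vin=D30: make=Tesla vs Toyota: differ → Tesla
vin=D46: make=Honda vs Toyota: differ → Honda
vin=D58: make=Kia vs Toyota: differ → Kia
vin=D59: make=Ford vs Toyota: differ → Ford
vin=D60: make=Ford vs Toyota: differ → Ford
vin=D63: make=Toyota vs Toyota: equal → NULL
vin=D70: make=BMW vs Toyota: differ → BMW
vin=D84: make=Kia vs Toyota: differ → Kia
vin=D85: make=BMW vs Toyota: differ → BMW
vin=D87: make=Toyota vs Toyota: equal → NULL
vin=D98: make=Kia vs Toyota: differ → Kia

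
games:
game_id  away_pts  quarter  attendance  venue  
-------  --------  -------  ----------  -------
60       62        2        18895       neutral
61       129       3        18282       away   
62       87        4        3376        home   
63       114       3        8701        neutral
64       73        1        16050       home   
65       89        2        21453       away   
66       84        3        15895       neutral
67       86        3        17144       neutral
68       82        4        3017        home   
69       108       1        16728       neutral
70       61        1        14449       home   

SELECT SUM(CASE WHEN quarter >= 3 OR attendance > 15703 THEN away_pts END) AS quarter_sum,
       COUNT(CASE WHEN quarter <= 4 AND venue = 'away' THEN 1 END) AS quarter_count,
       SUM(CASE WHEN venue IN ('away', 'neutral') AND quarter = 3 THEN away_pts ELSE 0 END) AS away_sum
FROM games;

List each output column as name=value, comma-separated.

[quarter_sum: quarter >= 3 OR attendance > 15703]
game_id=60: ✓ → 62
game_id=61: ✓ → 129
game_id=62: ✓ → 87
game_id=63: ✓ → 114
game_id=64: ✓ → 73
game_id=65: ✓ → 89
game_id=66: ✓ → 84
game_id=67: ✓ → 86
game_id=68: ✓ → 82
game_id=69: ✓ → 108
game_id=70: ✗
quarter_sum = 62 + 129 + 87 + 114 + 73 + 89 + 84 + 86 + 82 + 108 = 914
—
[quarter_count: quarter <= 4 AND venue = 'away']
game_id=60: ✗
game_id=61: ✓ → 1
game_id=62: ✗
game_id=63: ✗
game_id=64: ✗
game_id=65: ✓ → 1
game_id=66: ✗
game_id=67: ✗
game_id=68: ✗
game_id=69: ✗
game_id=70: ✗
quarter_count = COUNT(1, 1) = 2
—
[away_sum: venue IN ('away', 'neutral') AND quarter = 3]
game_id=60: ✗
game_id=61: ✓ → 129
game_id=62: ✗
game_id=63: ✓ → 114
game_id=64: ✗
game_id=65: ✗
game_id=66: ✓ → 84
game_id=67: ✓ → 86
game_id=68: ✗
game_id=69: ✗
game_id=70: ✗
away_sum = 129 + 114 + 84 + 86 = 413

quarter_sum=914, quarter_count=2, away_sum=413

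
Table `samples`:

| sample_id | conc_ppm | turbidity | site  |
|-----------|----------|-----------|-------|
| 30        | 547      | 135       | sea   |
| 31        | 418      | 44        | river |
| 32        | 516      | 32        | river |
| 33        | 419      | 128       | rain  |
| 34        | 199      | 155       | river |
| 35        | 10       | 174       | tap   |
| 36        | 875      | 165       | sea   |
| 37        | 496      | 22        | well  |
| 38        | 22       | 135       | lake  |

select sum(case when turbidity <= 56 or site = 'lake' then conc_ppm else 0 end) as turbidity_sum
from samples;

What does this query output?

1452

sample_id=30: ✗
sample_id=31: ✓ → 418
sample_id=32: ✓ → 516
sample_id=33: ✗
sample_id=34: ✗
sample_id=35: ✗
sample_id=36: ✗
sample_id=37: ✓ → 496
sample_id=38: ✓ → 22
turbidity_sum = 418 + 516 + 496 + 22 = 1452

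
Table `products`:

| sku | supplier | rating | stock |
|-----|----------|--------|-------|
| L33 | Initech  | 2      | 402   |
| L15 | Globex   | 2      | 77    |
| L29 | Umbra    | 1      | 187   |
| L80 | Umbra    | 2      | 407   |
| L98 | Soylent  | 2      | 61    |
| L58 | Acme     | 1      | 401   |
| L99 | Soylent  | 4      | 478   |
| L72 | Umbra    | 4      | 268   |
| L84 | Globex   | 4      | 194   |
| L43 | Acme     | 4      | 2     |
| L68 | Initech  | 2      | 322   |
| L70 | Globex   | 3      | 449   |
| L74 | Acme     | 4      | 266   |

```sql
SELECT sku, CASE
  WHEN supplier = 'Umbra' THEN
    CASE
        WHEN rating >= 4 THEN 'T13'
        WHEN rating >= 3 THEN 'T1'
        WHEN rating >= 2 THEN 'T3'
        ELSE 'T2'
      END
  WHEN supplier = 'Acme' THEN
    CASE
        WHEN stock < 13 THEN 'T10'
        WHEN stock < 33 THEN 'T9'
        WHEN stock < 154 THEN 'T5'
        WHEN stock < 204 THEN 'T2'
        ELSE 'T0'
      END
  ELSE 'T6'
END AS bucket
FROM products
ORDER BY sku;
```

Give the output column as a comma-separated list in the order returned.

sku=L15: supplier='Globex' → outer ELSE → T6
sku=L29: supplier='Umbra' → inner[ELSE] → T2
sku=L33: supplier='Initech' → outer ELSE → T6
sku=L43: supplier='Acme' → inner[stock < 13] → T10
sku=L58: supplier='Acme' → inner[ELSE] → T0
sku=L68: supplier='Initech' → outer ELSE → T6
sku=L70: supplier='Globex' → outer ELSE → T6
sku=L72: supplier='Umbra' → inner[rating >= 4] → T13
sku=L74: supplier='Acme' → inner[ELSE] → T0
sku=L80: supplier='Umbra' → inner[rating >= 2] → T3
sku=L84: supplier='Globex' → outer ELSE → T6
sku=L98: supplier='Soylent' → outer ELSE → T6
sku=L99: supplier='Soylent' → outer ELSE → T6

T6, T2, T6, T10, T0, T6, T6, T13, T0, T3, T6, T6, T6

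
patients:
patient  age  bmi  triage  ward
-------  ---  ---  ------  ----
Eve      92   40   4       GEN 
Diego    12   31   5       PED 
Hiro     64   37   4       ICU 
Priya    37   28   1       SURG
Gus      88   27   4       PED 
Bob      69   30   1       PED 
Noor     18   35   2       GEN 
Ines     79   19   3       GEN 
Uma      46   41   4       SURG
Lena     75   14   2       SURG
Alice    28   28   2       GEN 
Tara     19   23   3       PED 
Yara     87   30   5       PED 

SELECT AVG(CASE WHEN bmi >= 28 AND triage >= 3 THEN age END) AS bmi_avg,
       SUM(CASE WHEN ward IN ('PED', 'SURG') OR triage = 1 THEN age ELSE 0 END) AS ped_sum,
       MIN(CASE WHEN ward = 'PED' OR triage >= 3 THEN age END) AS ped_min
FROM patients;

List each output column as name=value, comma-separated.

bmi_avg=60.2, ped_sum=433, ped_min=12

[bmi_avg: bmi >= 28 AND triage >= 3]
patient=Eve: ✓ → 92
patient=Diego: ✓ → 12
patient=Hiro: ✓ → 64
patient=Priya: ✗
patient=Gus: ✗
patient=Bob: ✗
patient=Noor: ✗
patient=Ines: ✗
patient=Uma: ✓ → 46
patient=Lena: ✗
patient=Alice: ✗
patient=Tara: ✗
patient=Yara: ✓ → 87
bmi_avg = (92 + 12 + 64 + 46 + 87) / 5 = 60.2
—
[ped_sum: ward IN ('PED', 'SURG') OR triage = 1]
patient=Eve: ✗
patient=Diego: ✓ → 12
patient=Hiro: ✗
patient=Priya: ✓ → 37
patient=Gus: ✓ → 88
patient=Bob: ✓ → 69
patient=Noor: ✗
patient=Ines: ✗
patient=Uma: ✓ → 46
patient=Lena: ✓ → 75
patient=Alice: ✗
patient=Tara: ✓ → 19
patient=Yara: ✓ → 87
ped_sum = 12 + 37 + 88 + 69 + 46 + 75 + 19 + 87 = 433
—
[ped_min: ward = 'PED' OR triage >= 3]
patient=Eve: ✓ → 92
patient=Diego: ✓ → 12
patient=Hiro: ✓ → 64
patient=Priya: ✗
patient=Gus: ✓ → 88
patient=Bob: ✓ → 69
patient=Noor: ✗
patient=Ines: ✓ → 79
patient=Uma: ✓ → 46
patient=Lena: ✗
patient=Alice: ✗
patient=Tara: ✓ → 19
patient=Yara: ✓ → 87
ped_min = MIN(92, 12, 64, 88, 69, 79, 46, 19, 87) = 12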